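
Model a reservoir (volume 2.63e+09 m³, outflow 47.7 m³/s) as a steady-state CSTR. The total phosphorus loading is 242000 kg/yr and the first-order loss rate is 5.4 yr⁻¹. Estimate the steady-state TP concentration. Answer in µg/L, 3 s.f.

Outflow Q = 47.7 m³/s × 3.156e+07 s/yr = 1.505e+09 m³/yr.
Steady-state CSTR mass balance: W = Q·C + k·V·C, so C = W/(Q + kV).
Q + kV = 1.505e+09 + 5.4·2.63e+09 = 1.571e+10 m³/yr.
C = 242000/1.571e+10 = 1.541e-05 kg/m³ = 0.01541 mg/L = 15.41 µg/L.

15.4 µg/L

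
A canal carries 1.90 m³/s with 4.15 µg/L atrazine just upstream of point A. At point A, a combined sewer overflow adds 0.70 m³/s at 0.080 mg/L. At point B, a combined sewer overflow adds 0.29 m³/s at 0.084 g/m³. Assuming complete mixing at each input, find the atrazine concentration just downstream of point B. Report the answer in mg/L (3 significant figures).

0.0305 mg/L

4.15 µg/L = 0.00415 mg/L.
After input A: C = (1.9·0.00415 + 0.7·0.08) / 2.6 = 0.02457 mg/L.
After input B: C = (2.6·0.02457 + 0.29·0.084) / 2.89 = 0.03053 mg/L.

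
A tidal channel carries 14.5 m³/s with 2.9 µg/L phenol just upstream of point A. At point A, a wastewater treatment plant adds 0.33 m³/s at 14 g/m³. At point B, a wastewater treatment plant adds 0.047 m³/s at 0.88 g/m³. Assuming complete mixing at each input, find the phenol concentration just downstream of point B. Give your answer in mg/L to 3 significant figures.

0.316 mg/L

2.9 µg/L = 0.0029 mg/L.
After input A: C = (14.5·0.0029 + 0.33·14) / 14.83 = 0.3144 mg/L.
After input B: C = (14.83·0.3144 + 0.047·0.88) / 14.88 = 0.3162 mg/L.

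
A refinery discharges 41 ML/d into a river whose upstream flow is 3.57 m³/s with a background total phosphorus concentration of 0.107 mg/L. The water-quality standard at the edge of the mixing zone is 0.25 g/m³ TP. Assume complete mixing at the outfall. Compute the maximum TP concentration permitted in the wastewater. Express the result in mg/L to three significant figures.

41 ML/d = 0.4745 m³/s.
Mass balance: 0.25·4.045 = 0.4745·Cₑ + 3.57·0.107.
Cₑ = (1.011 − 0.382) / 0.4745 = 1.326 mg/L.

1.33 mg/L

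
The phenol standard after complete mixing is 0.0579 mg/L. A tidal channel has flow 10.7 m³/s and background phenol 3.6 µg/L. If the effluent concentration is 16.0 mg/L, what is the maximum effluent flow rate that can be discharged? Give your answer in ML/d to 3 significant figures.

3.6 µg/L = 0.0036 mg/L.
Mass balance at complete mixing: C_std·(Q_w + Q_r) = Q_w·C_e + Q_r·C_b.
Rearranging, Q_w = Q_r·(C_std − C_b)/(C_e − C_std) = 10.7·(0.0579 − 0.0036) / (16 − 0.0579) = 0.03645 m³/s.
= 3.149 ML/d.

3.15 ML/d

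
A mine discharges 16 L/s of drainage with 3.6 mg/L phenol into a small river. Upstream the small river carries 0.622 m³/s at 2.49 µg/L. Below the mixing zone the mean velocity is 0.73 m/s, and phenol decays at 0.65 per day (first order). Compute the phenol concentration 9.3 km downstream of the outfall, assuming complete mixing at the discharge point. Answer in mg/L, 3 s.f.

0.0842 mg/L

16 L/s = 0.016 m³/s.
2.49 µg/L = 0.00249 mg/L.
After complete mixing, C₀ = (0.016·3.6 + 0.622·0.00249) / 0.638 = 0.09271 mg/L.
Travel time t = 9300 m / 0.73 m/s = 1.274e+04 s = 0.1475 d.
C = 0.09271·exp(−0.65·0.1475) = 0.09271·0.9086 = 0.08424 mg/L.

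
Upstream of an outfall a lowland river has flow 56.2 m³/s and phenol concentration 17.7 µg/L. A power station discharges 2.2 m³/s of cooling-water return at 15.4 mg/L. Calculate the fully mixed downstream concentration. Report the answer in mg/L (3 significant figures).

17.7 µg/L = 0.0177 mg/L.
Conservation of mass across the mixing zone: C = (2.2·15.4 + 56.2·0.0177) / (2.2 + 56.2) = 34.87/58.4 = 0.5972 mg/L.

0.597 mg/L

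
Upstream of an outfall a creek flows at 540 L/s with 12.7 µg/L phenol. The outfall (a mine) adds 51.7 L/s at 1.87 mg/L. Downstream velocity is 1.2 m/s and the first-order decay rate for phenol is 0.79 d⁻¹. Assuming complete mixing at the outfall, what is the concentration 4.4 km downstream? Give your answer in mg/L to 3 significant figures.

51.7 L/s = 0.0517 m³/s.
540 L/s = 0.54 m³/s.
12.7 µg/L = 0.0127 mg/L.
After complete mixing, C₀ = (0.0517·1.87 + 0.54·0.0127) / 0.5917 = 0.175 mg/L.
Travel time t = 4400 m / 1.2 m/s = 3667 s = 0.04244 d.
C = 0.175·exp(−0.79·0.04244) = 0.175·0.967 = 0.1692 mg/L.

0.169 mg/L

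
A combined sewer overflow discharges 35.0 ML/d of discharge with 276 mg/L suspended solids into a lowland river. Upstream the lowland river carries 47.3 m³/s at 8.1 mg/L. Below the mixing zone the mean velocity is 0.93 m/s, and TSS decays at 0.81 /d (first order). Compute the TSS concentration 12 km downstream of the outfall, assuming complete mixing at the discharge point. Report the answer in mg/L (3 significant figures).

9.19 mg/L

35.0 ML/d = 0.4051 m³/s.
After complete mixing, C₀ = (0.4051·276 + 47.3·8.1) / 47.71 = 10.37 mg/L.
Travel time t = 1.2e+04 m / 0.93 m/s = 1.29e+04 s = 0.1493 d.
C = 10.37·exp(−0.81·0.1493) = 10.37·0.8861 = 9.193 mg/L.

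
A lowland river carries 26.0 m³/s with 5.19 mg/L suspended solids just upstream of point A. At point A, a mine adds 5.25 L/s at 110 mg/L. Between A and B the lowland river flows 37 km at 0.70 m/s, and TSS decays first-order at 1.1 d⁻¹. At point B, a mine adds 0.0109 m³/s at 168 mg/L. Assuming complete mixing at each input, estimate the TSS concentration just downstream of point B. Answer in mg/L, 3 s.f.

5.25 L/s = 0.00525 m³/s.
After input A: C = (26·5.19 + 0.00525·110) / 26.01 = 5.211 mg/L.
Over the 37 km reach to input B (t = 5.286e+04 s = 0.6118 d), decay gives C = 5.211·exp(−1.1·0.6118) = 2.659 mg/L.
After input B: C = (26.01·2.659 + 0.0109·168) / 26.02 = 2.728 mg/L.

2.73 mg/L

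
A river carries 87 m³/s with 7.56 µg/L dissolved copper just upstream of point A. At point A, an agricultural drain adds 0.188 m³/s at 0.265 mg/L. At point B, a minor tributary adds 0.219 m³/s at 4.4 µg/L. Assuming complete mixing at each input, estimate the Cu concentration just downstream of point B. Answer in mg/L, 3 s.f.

0.00811 mg/L

7.56 µg/L = 0.00756 mg/L.
After input A: C = (87·0.00756 + 0.188·0.265) / 87.19 = 0.008115 mg/L.
4.4 µg/L = 0.0044 mg/L.
After input B: C = (87.19·0.008115 + 0.219·0.0044) / 87.41 = 0.008106 mg/L.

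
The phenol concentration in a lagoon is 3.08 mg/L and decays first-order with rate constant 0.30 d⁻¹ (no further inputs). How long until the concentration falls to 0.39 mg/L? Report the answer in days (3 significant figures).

t = ln(C₀/C)/k = ln(3.08/0.39)/0.30 = 2.067/0.30 = 6.888 d.

6.89 d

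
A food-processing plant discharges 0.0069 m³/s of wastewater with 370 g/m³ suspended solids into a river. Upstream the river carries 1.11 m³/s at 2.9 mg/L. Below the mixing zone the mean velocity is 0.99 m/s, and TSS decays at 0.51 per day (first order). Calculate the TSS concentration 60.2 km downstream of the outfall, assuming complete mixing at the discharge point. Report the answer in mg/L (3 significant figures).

After complete mixing, C₀ = (0.0069·370 + 1.11·2.9) / 1.117 = 5.168 mg/L.
Travel time t = 6.02e+04 m / 0.99 m/s = 6.081e+04 s = 0.7038 d.
C = 5.168·exp(−0.51·0.7038) = 5.168·0.6984 = 3.609 mg/L.

3.61 mg/L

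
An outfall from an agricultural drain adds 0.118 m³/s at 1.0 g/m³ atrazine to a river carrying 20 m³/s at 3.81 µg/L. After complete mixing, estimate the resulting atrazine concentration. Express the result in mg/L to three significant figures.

3.81 µg/L = 0.00381 mg/L.
Flow-weighted mixing gives C = (0.118·1 + 20·0.00381) / (0.118 + 20) = 0.1942/20.12 = 0.009653 mg/L.

0.00965 mg/L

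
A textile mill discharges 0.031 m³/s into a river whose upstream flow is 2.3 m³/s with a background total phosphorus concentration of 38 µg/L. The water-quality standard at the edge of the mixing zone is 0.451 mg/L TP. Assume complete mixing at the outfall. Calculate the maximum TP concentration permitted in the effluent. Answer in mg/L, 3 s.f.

31.1 mg/L

38 µg/L = 0.038 mg/L.
Mass balance: 0.451·2.331 = 0.031·Cₑ + 2.3·0.038.
Cₑ = (1.051 − 0.0874) / 0.031 = 31.09 mg/L.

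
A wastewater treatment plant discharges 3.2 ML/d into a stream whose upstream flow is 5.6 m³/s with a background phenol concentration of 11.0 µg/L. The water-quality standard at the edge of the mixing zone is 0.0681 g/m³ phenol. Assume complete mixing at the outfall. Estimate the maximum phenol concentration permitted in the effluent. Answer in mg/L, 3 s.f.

3.2 ML/d = 0.03704 m³/s.
11.0 µg/L = 0.011 mg/L.
Mass balance: 0.0681·5.637 = 0.03704·Cₑ + 5.6·0.011.
Cₑ = (0.3839 − 0.0616) / 0.03704 = 8.702 mg/L.

8.70 mg/L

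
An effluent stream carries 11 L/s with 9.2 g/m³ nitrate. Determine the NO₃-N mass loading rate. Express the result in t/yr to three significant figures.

11 L/s = 0.011 m³/s.
Mass flux = Q·C = 0.011 m³/s × 9.2 g/m³ = 0.1012 g/s.
= 0.1012 g/s × 31.56 = 3.194 t/yr.

3.19 t/yr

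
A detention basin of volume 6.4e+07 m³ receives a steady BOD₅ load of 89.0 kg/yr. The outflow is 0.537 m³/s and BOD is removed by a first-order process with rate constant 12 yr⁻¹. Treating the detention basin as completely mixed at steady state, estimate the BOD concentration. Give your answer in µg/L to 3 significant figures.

Outflow Q = 0.537 m³/s × 3.156e+07 s/yr = 1.695e+07 m³/yr.
Steady-state CSTR mass balance: W = Q·C + k·V·C, so C = W/(Q + kV).
Q + kV = 1.695e+07 + 12·6.4e+07 = 7.849e+08 m³/yr.
C = 89.0/7.849e+08 = 1.134e-07 kg/m³ = 0.0001134 mg/L = 0.1134 µg/L.

0.113 µg/L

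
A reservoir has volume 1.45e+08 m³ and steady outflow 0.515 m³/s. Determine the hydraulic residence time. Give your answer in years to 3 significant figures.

Q = 0.515 m³/s × 3.156e+07 s/yr = 1.625e+07 m³/yr.
Hydraulic residence time τ = V/Q = 1.45e+08/1.625e+07 = 8.922 yr.

8.92 yr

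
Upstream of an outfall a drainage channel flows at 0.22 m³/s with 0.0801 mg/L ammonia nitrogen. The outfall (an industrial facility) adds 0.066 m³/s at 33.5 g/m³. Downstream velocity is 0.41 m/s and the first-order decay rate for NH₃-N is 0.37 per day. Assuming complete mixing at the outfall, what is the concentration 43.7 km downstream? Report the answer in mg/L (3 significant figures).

4.94 mg/L

After complete mixing, C₀ = (0.066·33.5 + 0.22·0.0801) / 0.286 = 7.792 mg/L.
Travel time t = 4.37e+04 m / 0.41 m/s = 1.066e+05 s = 1.234 d.
C = 7.792·exp(−0.37·1.234) = 7.792·0.6335 = 4.937 mg/L.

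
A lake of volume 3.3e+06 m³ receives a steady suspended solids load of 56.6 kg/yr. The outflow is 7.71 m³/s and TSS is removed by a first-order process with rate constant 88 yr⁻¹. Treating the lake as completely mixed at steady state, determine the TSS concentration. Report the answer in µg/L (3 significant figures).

0.106 µg/L

Outflow Q = 7.71 m³/s × 3.156e+07 s/yr = 2.433e+08 m³/yr.
Steady-state CSTR mass balance: W = Q·C + k·V·C, so C = W/(Q + kV).
Q + kV = 2.433e+08 + 88·3.3e+06 = 5.337e+08 m³/yr.
C = 56.6/5.337e+08 = 1.061e-07 kg/m³ = 0.0001061 mg/L = 0.1061 µg/L.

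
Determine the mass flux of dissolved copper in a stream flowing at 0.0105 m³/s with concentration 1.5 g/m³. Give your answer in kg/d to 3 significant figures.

1.36 kg/d

Mass flux = Q·C = 0.0105 m³/s × 1.5 g/m³ = 0.01575 g/s.
= 0.01575 g/s × 86.4 = 1.361 kg/d.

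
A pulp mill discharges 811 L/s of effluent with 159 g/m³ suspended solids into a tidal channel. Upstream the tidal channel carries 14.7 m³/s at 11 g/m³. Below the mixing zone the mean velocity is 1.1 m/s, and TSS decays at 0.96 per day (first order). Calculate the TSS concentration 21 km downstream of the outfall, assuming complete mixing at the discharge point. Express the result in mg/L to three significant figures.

811 L/s = 0.811 m³/s.
After complete mixing, C₀ = (0.811·159 + 14.7·11) / 15.51 = 18.74 mg/L.
Travel time t = 2.1e+04 m / 1.1 m/s = 1.909e+04 s = 0.221 d.
C = 18.74·exp(−0.96·0.221) = 18.74·0.8089 = 15.16 mg/L.

15.2 mg/L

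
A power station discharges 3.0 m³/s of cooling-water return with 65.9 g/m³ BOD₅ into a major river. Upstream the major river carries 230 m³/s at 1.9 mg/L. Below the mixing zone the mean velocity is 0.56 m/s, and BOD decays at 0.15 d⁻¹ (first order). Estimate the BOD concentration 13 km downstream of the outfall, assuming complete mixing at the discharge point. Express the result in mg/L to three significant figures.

2.62 mg/L

After complete mixing, C₀ = (3·65.9 + 230·1.9) / 233 = 2.724 mg/L.
Travel time t = 1.3e+04 m / 0.56 m/s = 2.321e+04 s = 0.2687 d.
C = 2.724·exp(−0.15·0.2687) = 2.724·0.9605 = 2.616 mg/L.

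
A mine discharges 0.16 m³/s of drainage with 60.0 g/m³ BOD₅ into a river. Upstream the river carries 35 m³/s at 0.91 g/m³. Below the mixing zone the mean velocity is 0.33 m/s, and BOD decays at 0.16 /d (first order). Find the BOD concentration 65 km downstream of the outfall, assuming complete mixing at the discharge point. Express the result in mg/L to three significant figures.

0.819 mg/L

After complete mixing, C₀ = (0.16·60 + 35·0.91) / 35.16 = 1.179 mg/L.
Travel time t = 6.5e+04 m / 0.33 m/s = 1.97e+05 s = 2.28 d.
C = 1.179·exp(−0.16·2.28) = 1.179·0.6944 = 0.8186 mg/L.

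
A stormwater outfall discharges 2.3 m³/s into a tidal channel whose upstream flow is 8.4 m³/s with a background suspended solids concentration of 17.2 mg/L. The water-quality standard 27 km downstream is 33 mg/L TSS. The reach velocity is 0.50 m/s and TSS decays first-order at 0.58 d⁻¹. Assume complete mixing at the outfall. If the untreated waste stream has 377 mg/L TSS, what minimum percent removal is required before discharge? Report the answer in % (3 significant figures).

Travel time to the compliance point: t = 2.7e+04/0.50 = 5.4e+04 s = 0.625 d; decay factor exp(−0.58·0.625) = 0.6959.
So the concentration just after mixing may be at most 33/0.6959 = 47.42 mg/L.
Mass balance: 47.42·10.7 = 2.3·Cₑ + 8.4·17.2.
Cₑ = (507.4 − 144.5) / 2.3 = 157.8 mg/L.
Required removal = 1 − 157.8/377 = 58.15 %.

58.1 %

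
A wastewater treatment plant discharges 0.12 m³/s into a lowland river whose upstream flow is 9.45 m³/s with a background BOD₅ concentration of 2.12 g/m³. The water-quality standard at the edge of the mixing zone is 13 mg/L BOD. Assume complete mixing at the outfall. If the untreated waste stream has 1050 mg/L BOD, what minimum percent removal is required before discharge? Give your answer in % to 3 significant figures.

17.2 %

Mass balance: 13·9.57 = 0.12·Cₑ + 9.45·2.12.
Cₑ = (124.4 − 20.03) / 0.12 = 869.8 mg/L.
Required removal = 1 − 869.8/1050 = 17.16 %.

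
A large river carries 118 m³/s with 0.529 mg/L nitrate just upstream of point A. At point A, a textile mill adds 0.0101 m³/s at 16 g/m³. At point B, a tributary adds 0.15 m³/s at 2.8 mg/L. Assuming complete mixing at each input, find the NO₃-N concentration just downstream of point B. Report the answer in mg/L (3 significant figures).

After input A: C = (118·0.529 + 0.0101·16) / 118 = 0.5303 mg/L.
After input B: C = (118·0.5303 + 0.15·2.8) / 118.2 = 0.5332 mg/L.

0.533 mg/L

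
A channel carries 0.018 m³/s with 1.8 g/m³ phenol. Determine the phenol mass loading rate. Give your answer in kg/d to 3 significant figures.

Mass flux = Q·C = 0.018 m³/s × 1.8 g/m³ = 0.0324 g/s.
= 0.0324 g/s × 86.4 = 2.799 kg/d.

2.80 kg/d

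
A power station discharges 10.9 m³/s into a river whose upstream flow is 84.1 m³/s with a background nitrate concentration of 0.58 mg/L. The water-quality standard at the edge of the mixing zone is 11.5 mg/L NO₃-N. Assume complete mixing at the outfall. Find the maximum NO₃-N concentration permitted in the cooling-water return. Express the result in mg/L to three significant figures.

Mass balance: 11.5·95 = 10.9·Cₑ + 84.1·0.58.
Cₑ = (1092 − 48.78) / 10.9 = 95.75 mg/L.

95.8 mg/L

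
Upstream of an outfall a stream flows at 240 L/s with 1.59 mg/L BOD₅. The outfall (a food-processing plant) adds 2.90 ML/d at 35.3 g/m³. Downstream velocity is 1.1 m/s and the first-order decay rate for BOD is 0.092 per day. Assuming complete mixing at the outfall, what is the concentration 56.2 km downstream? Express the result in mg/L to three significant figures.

2.90 ML/d = 0.03356 m³/s.
240 L/s = 0.24 m³/s.
After complete mixing, C₀ = (0.03356·35.3 + 0.24·1.59) / 0.2736 = 5.726 mg/L.
Travel time t = 5.62e+04 m / 1.1 m/s = 5.109e+04 s = 0.5913 d.
C = 5.726·exp(−0.092·0.5913) = 5.726·0.9471 = 5.423 mg/L.

5.42 mg/L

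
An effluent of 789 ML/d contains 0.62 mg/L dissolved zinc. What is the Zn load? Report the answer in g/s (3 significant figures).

5.66 g/s

789 ML/d = 9.132 m³/s.
Mass flux = Q·C = 9.132 m³/s × 0.62 g/m³ = 5.662 g/s.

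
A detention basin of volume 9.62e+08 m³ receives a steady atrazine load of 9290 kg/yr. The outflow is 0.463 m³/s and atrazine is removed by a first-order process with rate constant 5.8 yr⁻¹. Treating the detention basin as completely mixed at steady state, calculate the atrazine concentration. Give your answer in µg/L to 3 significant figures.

Outflow Q = 0.463 m³/s × 3.156e+07 s/yr = 1.461e+07 m³/yr.
Steady-state CSTR mass balance: W = Q·C + k·V·C, so C = W/(Q + kV).
Q + kV = 1.461e+07 + 5.8·9.62e+08 = 5.594e+09 m³/yr.
C = 9290/5.594e+09 = 1.661e-06 kg/m³ = 0.001661 mg/L = 1.661 µg/L.

1.66 µg/L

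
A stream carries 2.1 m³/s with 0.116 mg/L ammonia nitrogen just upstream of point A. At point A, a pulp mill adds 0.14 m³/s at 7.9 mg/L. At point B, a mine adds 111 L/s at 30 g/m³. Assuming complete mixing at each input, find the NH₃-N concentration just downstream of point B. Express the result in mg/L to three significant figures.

1.99 mg/L

After input A: C = (2.1·0.116 + 0.14·7.9) / 2.24 = 0.6025 mg/L.
111 L/s = 0.111 m³/s.
After input B: C = (2.24·0.6025 + 0.111·30) / 2.351 = 1.99 mg/L.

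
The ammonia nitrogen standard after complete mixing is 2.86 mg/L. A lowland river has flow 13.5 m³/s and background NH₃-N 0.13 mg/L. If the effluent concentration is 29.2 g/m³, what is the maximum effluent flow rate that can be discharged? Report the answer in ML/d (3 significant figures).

121 ML/d

Mass balance at complete mixing: C_std·(Q_w + Q_r) = Q_w·C_e + Q_r·C_b.
Rearranging, Q_w = Q_r·(C_std − C_b)/(C_e − C_std) = 13.5·(2.86 − 0.13) / (29.2 − 2.86) = 1.399 m³/s.
= 120.9 ML/d.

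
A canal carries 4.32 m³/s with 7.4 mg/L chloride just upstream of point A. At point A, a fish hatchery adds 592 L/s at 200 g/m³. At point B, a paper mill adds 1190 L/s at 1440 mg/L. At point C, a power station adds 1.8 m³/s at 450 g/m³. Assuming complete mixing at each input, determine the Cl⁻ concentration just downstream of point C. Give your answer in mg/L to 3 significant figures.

592 L/s = 0.592 m³/s.
After input A: C = (4.32·7.4 + 0.592·200) / 4.912 = 30.61 mg/L.
1190 L/s = 1.19 m³/s.
After input B: C = (4.912·30.61 + 1.19·1440) / 6.102 = 305.5 mg/L.
After input C: C = (6.102·305.5 + 1.8·450) / 7.902 = 338.4 mg/L.

338 mg/L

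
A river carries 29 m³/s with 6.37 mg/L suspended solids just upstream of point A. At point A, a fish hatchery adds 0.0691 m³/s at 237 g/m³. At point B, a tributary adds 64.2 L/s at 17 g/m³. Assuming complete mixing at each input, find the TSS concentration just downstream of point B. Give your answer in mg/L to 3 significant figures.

6.94 mg/L

After input A: C = (29·6.37 + 0.0691·237) / 29.07 = 6.918 mg/L.
64.2 L/s = 0.0642 m³/s.
After input B: C = (29.07·6.918 + 0.0642·17) / 29.13 = 6.94 mg/L.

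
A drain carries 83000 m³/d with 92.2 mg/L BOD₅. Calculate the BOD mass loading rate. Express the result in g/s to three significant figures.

83000 m³/d = 0.9606 m³/s.
Mass flux = Q·C = 0.9606 m³/s × 92.2 g/m³ = 88.57 g/s.

88.6 g/s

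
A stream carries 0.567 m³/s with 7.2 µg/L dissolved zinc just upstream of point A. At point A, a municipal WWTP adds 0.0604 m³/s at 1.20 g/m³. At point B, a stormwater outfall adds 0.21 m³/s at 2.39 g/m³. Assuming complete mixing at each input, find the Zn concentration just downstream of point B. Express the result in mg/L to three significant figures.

7.2 µg/L = 0.0072 mg/L.
After input A: C = (0.567·0.0072 + 0.0604·1.2) / 0.6274 = 0.122 mg/L.
After input B: C = (0.6274·0.122 + 0.21·2.39) / 0.8374 = 0.6908 mg/L.

0.691 mg/L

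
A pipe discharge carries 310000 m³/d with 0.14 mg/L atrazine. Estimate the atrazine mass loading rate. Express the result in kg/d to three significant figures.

43.4 kg/d

310000 m³/d = 3.588 m³/s.
Mass flux = Q·C = 3.588 m³/s × 0.14 g/m³ = 0.5023 g/s.
= 0.5023 g/s × 86.4 = 43.4 kg/d.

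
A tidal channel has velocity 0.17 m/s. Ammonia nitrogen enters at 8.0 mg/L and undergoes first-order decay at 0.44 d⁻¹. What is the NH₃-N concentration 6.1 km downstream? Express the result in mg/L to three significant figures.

Travel time t = 6.1 km / 0.17 m/s = 6100/0.17 = 3.588e+04 s = 0.4153 d.
First-order decay: C = 8.0·exp(−0.44·0.4153) = 8.0·0.833 = 6.664 mg/L.

6.66 mg/L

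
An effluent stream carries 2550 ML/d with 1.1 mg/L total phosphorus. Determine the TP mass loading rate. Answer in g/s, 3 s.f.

2550 ML/d = 29.51 m³/s.
Mass flux = Q·C = 29.51 m³/s × 1.1 g/m³ = 32.47 g/s.

32.5 g/s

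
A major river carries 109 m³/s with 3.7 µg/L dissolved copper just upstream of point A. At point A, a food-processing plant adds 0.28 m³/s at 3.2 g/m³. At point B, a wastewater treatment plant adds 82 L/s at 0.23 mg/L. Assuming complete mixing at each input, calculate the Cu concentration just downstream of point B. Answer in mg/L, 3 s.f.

0.0121 mg/L

3.7 µg/L = 0.0037 mg/L.
After input A: C = (109·0.0037 + 0.28·3.2) / 109.3 = 0.01189 mg/L.
82 L/s = 0.082 m³/s.
After input B: C = (109.3·0.01189 + 0.082·0.23) / 109.4 = 0.01205 mg/L.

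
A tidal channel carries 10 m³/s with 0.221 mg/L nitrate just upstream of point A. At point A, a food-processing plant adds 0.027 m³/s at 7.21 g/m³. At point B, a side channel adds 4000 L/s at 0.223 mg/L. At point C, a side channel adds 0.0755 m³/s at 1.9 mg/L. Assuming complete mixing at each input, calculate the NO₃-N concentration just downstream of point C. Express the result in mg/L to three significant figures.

After input A: C = (10·0.221 + 0.027·7.21) / 10.03 = 0.2398 mg/L.
4000 L/s = 4 m³/s.
After input B: C = (10.03·0.2398 + 4·0.223) / 14.03 = 0.235 mg/L.
After input C: C = (14.03·0.235 + 0.0755·1.9) / 14.1 = 0.2439 mg/L.

0.244 mg/L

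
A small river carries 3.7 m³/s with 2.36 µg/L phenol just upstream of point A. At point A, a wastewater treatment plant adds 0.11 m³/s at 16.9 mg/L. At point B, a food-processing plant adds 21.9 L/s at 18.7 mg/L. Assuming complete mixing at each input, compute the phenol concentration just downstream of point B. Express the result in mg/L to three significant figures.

0.594 mg/L

2.36 µg/L = 0.00236 mg/L.
After input A: C = (3.7·0.00236 + 0.11·16.9) / 3.81 = 0.4902 mg/L.
21.9 L/s = 0.0219 m³/s.
After input B: C = (3.81·0.4902 + 0.0219·18.7) / 3.832 = 0.5943 mg/L.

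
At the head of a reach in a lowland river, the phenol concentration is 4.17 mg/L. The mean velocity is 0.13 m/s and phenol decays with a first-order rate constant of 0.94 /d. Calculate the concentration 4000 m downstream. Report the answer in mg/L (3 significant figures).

Travel time t = 4000 m / 0.13 m/s = 4000/0.13 = 3.077e+04 s = 0.3561 d.
First-order decay: C = 4.17·exp(−0.94·0.3561) = 4.17·0.7155 = 2.984 mg/L.

2.98 mg/L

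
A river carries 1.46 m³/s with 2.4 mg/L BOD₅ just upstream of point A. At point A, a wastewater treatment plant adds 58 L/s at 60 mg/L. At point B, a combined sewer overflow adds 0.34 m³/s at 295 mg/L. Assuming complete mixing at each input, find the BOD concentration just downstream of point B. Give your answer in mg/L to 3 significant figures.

57.7 mg/L

58 L/s = 0.058 m³/s.
After input A: C = (1.46·2.4 + 0.058·60) / 1.518 = 4.601 mg/L.
After input B: C = (1.518·4.601 + 0.34·295) / 1.858 = 57.74 mg/L.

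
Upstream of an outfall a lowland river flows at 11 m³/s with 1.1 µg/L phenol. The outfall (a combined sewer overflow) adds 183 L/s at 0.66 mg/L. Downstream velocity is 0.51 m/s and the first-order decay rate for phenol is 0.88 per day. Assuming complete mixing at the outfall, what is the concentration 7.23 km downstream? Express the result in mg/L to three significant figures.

183 L/s = 0.183 m³/s.
1.1 µg/L = 0.0011 mg/L.
After complete mixing, C₀ = (0.183·0.66 + 11·0.0011) / 11.18 = 0.01188 mg/L.
Travel time t = 7230 m / 0.51 m/s = 1.418e+04 s = 0.1641 d.
C = 0.01188·exp(−0.88·0.1641) = 0.01188·0.8656 = 0.01028 mg/L.

0.0103 mg/L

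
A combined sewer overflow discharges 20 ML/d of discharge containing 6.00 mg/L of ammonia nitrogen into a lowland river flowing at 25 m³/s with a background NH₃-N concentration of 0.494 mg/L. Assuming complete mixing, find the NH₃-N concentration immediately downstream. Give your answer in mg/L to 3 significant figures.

20 ML/d = 0.2315 m³/s.
Conservation of mass across the mixing zone: C = (0.2315·6 + 25·0.494) / (0.2315 + 25) = 13.74/25.23 = 0.5445 mg/L.

0.545 mg/L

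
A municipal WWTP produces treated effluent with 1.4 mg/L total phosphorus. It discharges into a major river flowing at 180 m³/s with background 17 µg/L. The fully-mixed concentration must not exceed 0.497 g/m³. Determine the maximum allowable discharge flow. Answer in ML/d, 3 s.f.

8270 ML/d

17 µg/L = 0.017 mg/L.
Mass balance at complete mixing: C_std·(Q_w + Q_r) = Q_w·C_e + Q_r·C_b.
Rearranging, Q_w = Q_r·(C_std − C_b)/(C_e − C_std) = 180·(0.497 − 0.017) / (1.4 − 0.497) = 95.68 m³/s.
= 8267 ML/d.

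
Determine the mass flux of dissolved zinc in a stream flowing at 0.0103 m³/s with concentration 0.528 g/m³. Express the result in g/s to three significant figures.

0.00544 g/s

Mass flux = Q·C = 0.0103 m³/s × 0.528 g/m³ = 0.005438 g/s.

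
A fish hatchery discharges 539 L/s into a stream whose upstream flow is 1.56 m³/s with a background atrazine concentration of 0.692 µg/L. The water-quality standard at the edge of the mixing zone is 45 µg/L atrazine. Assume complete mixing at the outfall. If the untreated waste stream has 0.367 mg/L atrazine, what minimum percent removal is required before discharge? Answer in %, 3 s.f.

539 L/s = 0.539 m³/s.
0.692 µg/L = 0.000692 mg/L.
45 µg/L = 0.045 mg/L.
Mass balance: 0.045·2.099 = 0.539·Cₑ + 1.56·0.000692.
Cₑ = (0.09446 − 0.00108) / 0.539 = 0.1732 mg/L.
Required removal = 1 − 0.1732/0.367 = 52.8 %.

52.8 %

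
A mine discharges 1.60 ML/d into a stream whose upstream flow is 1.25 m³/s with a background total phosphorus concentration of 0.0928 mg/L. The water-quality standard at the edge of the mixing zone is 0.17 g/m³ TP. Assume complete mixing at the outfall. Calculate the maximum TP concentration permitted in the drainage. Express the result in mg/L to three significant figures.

5.38 mg/L

1.60 ML/d = 0.01852 m³/s.
Mass balance: 0.17·1.269 = 0.01852·Cₑ + 1.25·0.0928.
Cₑ = (0.2156 − 0.116) / 0.01852 = 5.381 mg/L.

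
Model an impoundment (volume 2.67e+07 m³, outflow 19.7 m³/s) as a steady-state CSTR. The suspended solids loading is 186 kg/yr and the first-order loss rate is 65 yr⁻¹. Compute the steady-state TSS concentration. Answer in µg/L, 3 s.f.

0.0789 µg/L

Outflow Q = 19.7 m³/s × 3.156e+07 s/yr = 6.217e+08 m³/yr.
Steady-state CSTR mass balance: W = Q·C + k·V·C, so C = W/(Q + kV).
Q + kV = 6.217e+08 + 65·2.67e+07 = 2.357e+09 m³/yr.
C = 186/2.357e+09 = 7.891e-08 kg/m³ = 7.891e-05 mg/L = 0.07891 µg/L.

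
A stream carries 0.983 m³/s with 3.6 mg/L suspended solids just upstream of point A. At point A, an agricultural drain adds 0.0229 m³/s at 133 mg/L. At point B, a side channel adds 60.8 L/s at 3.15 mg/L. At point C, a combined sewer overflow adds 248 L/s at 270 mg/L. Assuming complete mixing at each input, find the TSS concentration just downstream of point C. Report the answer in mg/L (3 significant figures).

After input A: C = (0.983·3.6 + 0.0229·133) / 1.006 = 6.546 mg/L.
60.8 L/s = 0.0608 m³/s.
After input B: C = (1.006·6.546 + 0.0608·3.15) / 1.067 = 6.352 mg/L.
248 L/s = 0.248 m³/s.
After input C: C = (1.067·6.352 + 0.248·270) / 1.315 = 56.09 mg/L.

56.1 mg/L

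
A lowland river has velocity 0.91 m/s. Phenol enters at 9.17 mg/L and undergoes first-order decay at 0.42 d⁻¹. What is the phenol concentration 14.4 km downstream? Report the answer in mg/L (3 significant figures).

8.49 mg/L

Travel time t = 14.4 km / 0.91 m/s = 1.44e+04/0.91 = 1.582e+04 s = 0.1832 d.
First-order decay: C = 9.17·exp(−0.42·0.1832) = 9.17·0.926 = 8.491 mg/L.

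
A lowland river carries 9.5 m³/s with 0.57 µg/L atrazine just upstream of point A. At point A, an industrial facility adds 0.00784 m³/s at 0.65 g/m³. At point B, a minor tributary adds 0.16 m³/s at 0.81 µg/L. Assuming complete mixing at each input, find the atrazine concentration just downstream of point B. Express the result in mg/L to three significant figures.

0.57 µg/L = 0.00057 mg/L.
After input A: C = (9.5·0.00057 + 0.00784·0.65) / 9.508 = 0.001106 mg/L.
0.81 µg/L = 0.00081 mg/L.
After input B: C = (9.508·0.001106 + 0.16·0.00081) / 9.668 = 0.001101 mg/L.

0.00110 mg/L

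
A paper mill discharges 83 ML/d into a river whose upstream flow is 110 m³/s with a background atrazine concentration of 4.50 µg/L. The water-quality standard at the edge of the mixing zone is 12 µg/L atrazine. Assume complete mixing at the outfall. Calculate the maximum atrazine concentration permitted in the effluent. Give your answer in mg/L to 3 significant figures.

83 ML/d = 0.9606 m³/s.
4.50 µg/L = 0.0045 mg/L.
12 µg/L = 0.012 mg/L.
Mass balance: 0.012·111 = 0.9606·Cₑ + 110·0.0045.
Cₑ = (1.332 − 0.495) / 0.9606 = 0.8708 mg/L.

0.871 mg/L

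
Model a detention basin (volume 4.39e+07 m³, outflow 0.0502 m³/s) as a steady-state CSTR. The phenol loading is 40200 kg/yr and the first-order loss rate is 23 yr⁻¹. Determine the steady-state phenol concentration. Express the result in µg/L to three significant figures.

Outflow Q = 0.0502 m³/s × 3.156e+07 s/yr = 1.584e+06 m³/yr.
Steady-state CSTR mass balance: W = Q·C + k·V·C, so C = W/(Q + kV).
Q + kV = 1.584e+06 + 23·4.39e+07 = 1.011e+09 m³/yr.
C = 40200/1.011e+09 = 3.975e-05 kg/m³ = 0.03975 mg/L = 39.75 µg/L.

39.8 µg/L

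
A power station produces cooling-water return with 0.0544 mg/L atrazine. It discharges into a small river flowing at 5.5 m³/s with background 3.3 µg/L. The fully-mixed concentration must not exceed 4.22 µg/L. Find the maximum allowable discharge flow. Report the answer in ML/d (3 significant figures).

3.3 µg/L = 0.0033 mg/L.
4.22 µg/L = 0.00422 mg/L.
Mass balance at complete mixing: C_std·(Q_w + Q_r) = Q_w·C_e + Q_r·C_b.
Rearranging, Q_w = Q_r·(C_std − C_b)/(C_e − C_std) = 5.5·(0.00422 − 0.0033) / (0.0544 − 0.00422) = 0.1008 m³/s.
= 8.712 ML/d.

8.71 ML/d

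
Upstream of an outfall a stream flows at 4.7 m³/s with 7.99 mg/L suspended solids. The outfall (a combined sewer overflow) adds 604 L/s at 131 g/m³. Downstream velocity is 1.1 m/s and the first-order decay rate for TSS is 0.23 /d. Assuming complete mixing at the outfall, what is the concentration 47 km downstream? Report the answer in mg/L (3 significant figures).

604 L/s = 0.604 m³/s.
After complete mixing, C₀ = (0.604·131 + 4.7·7.99) / 5.304 = 22 mg/L.
Travel time t = 4.7e+04 m / 1.1 m/s = 4.273e+04 s = 0.4945 d.
C = 22·exp(−0.23·0.4945) = 22·0.8925 = 19.63 mg/L.

19.6 mg/L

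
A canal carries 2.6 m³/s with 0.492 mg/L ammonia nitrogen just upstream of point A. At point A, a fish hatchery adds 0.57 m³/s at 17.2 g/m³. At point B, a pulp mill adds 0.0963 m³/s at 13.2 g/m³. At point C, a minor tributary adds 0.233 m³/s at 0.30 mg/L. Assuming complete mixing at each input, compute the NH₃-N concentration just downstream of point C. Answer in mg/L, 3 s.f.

3.55 mg/L

After input A: C = (2.6·0.492 + 0.57·17.2) / 3.17 = 3.496 mg/L.
After input B: C = (3.17·3.496 + 0.0963·13.2) / 3.266 = 3.782 mg/L.
After input C: C = (3.266·3.782 + 0.233·0.3) / 3.499 = 3.55 mg/L.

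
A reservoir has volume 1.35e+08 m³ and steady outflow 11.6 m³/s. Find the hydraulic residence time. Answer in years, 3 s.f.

Q = 11.6 m³/s × 3.156e+07 s/yr = 3.661e+08 m³/yr.
Hydraulic residence time τ = V/Q = 1.35e+08/3.661e+08 = 0.3688 yr.

0.369 yr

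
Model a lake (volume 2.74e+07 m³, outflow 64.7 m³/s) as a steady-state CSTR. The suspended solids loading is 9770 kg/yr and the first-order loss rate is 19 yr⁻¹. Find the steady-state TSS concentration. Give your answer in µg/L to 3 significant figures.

Outflow Q = 64.7 m³/s × 3.156e+07 s/yr = 2.042e+09 m³/yr.
Steady-state CSTR mass balance: W = Q·C + k·V·C, so C = W/(Q + kV).
Q + kV = 2.042e+09 + 19·2.74e+07 = 2.562e+09 m³/yr.
C = 9770/2.562e+09 = 3.813e-06 kg/m³ = 0.003813 mg/L = 3.813 µg/L.

3.81 µg/L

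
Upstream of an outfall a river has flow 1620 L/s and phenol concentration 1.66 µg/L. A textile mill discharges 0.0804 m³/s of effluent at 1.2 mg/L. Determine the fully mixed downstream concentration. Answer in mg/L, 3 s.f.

0.0583 mg/L

1620 L/s = 1.62 m³/s.
1.66 µg/L = 0.00166 mg/L.
By mass balance at complete mixing, C = (0.0804·1.2 + 1.62·0.00166) / (0.0804 + 1.62) = 0.09917/1.7 = 0.05832 mg/L.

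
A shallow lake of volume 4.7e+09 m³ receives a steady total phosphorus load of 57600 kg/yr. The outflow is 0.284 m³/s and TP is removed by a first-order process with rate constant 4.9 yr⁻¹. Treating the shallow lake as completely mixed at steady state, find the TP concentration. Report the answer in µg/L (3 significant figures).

2.50 µg/L

Outflow Q = 0.284 m³/s × 3.156e+07 s/yr = 8.962e+06 m³/yr.
Steady-state CSTR mass balance: W = Q·C + k·V·C, so C = W/(Q + kV).
Q + kV = 8.962e+06 + 4.9·4.7e+09 = 2.304e+10 m³/yr.
C = 57600/2.304e+10 = 2.5e-06 kg/m³ = 0.0025 mg/L = 2.5 µg/L.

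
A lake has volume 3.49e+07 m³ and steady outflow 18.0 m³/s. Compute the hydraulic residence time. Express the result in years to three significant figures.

0.0614 yr

Q = 18.0 m³/s × 3.156e+07 s/yr = 5.68e+08 m³/yr.
Hydraulic residence time τ = V/Q = 3.49e+07/5.68e+08 = 0.06144 yr.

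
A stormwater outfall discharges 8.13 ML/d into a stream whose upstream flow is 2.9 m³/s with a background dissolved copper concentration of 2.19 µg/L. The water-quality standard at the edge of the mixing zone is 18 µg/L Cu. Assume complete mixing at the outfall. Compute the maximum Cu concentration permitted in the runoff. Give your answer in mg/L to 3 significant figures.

8.13 ML/d = 0.0941 m³/s.
2.19 µg/L = 0.00219 mg/L.
18 µg/L = 0.018 mg/L.
Mass balance: 0.018·2.994 = 0.0941·Cₑ + 2.9·0.00219.
Cₑ = (0.05389 − 0.006351) / 0.0941 = 0.5053 mg/L.

0.505 mg/L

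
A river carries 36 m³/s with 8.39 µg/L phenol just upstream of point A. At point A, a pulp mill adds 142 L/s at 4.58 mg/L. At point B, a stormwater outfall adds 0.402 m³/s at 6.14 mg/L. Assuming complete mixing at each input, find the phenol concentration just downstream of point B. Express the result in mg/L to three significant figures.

0.0936 mg/L

8.39 µg/L = 0.00839 mg/L.
142 L/s = 0.142 m³/s.
After input A: C = (36·0.00839 + 0.142·4.58) / 36.14 = 0.02635 mg/L.
After input B: C = (36.14·0.02635 + 0.402·6.14) / 36.54 = 0.0936 mg/L.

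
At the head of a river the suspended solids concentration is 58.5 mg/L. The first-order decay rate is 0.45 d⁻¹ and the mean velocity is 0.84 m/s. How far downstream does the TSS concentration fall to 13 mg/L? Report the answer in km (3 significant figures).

243 km

From C = C₀·e^(−kt), t = ln(C₀/C)/k = ln(58.5/13)/0.45 = 1.504/0.45 = 3.342 d.
Distance = v·t = 0.84 m/s × 2.888e+05 s = 2.426e+05 m = 242.6 km.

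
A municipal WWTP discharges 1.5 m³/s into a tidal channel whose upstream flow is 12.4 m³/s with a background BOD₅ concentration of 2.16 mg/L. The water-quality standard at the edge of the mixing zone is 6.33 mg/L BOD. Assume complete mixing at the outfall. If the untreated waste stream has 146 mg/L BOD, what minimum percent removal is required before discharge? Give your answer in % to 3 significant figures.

72.1 %

Mass balance: 6.33·13.9 = 1.5·Cₑ + 12.4·2.16.
Cₑ = (87.99 − 26.78) / 1.5 = 40.8 mg/L.
Required removal = 1 − 40.8/146 = 72.05 %.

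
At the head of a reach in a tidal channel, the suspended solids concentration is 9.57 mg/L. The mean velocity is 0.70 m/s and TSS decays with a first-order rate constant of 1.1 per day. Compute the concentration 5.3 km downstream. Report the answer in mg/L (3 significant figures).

Travel time t = 5.3 km / 0.70 m/s = 5300/0.70 = 7571 s = 0.08763 d.
First-order decay: C = 9.57·exp(−1.1·0.08763) = 9.57·0.9081 = 8.691 mg/L.

8.69 mg/L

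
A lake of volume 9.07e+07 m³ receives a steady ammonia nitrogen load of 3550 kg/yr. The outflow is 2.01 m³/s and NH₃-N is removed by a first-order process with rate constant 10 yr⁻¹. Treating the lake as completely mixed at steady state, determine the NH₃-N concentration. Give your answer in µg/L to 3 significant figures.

3.66 µg/L

Outflow Q = 2.01 m³/s × 3.156e+07 s/yr = 6.343e+07 m³/yr.
Steady-state CSTR mass balance: W = Q·C + k·V·C, so C = W/(Q + kV).
Q + kV = 6.343e+07 + 10·9.07e+07 = 9.704e+08 m³/yr.
C = 3550/9.704e+08 = 3.658e-06 kg/m³ = 0.003658 mg/L = 3.658 µg/L.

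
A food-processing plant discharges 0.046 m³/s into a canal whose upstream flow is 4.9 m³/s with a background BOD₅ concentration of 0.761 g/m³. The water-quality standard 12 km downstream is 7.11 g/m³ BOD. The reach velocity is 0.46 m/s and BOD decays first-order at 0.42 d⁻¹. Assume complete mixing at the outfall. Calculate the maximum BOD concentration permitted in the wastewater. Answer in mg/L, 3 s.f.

787 mg/L

Travel time to the compliance point: t = 1.2e+04/0.46 = 2.609e+04 s = 0.3019 d; decay factor exp(−0.42·0.3019) = 0.8809.
So the concentration just after mixing may be at most 7.11/0.8809 = 8.071 mg/L.
Mass balance: 8.071·4.946 = 0.046·Cₑ + 4.9·0.761.
Cₑ = (39.92 − 3.729) / 0.046 = 786.8 mg/L.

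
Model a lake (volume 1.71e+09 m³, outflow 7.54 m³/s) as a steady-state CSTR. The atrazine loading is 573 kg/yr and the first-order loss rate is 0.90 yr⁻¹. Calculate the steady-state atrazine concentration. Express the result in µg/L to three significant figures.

0.322 µg/L

Outflow Q = 7.54 m³/s × 3.156e+07 s/yr = 2.379e+08 m³/yr.
Steady-state CSTR mass balance: W = Q·C + k·V·C, so C = W/(Q + kV).
Q + kV = 2.379e+08 + 0.90·1.71e+09 = 1.777e+09 m³/yr.
C = 573/1.777e+09 = 3.225e-07 kg/m³ = 0.0003225 mg/L = 0.3225 µg/L.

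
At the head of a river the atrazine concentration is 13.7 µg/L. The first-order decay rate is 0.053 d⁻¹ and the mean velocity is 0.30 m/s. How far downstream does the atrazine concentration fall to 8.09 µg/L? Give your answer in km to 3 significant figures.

258 km

From C = C₀·e^(−kt), t = ln(C₀/C)/k = ln(13.7/8.09)/0.053 = 0.5268/0.053 = 9.939 d.
Distance = v·t = 0.30 m/s × 8.587e+05 s = 2.576e+05 m = 257.6 km.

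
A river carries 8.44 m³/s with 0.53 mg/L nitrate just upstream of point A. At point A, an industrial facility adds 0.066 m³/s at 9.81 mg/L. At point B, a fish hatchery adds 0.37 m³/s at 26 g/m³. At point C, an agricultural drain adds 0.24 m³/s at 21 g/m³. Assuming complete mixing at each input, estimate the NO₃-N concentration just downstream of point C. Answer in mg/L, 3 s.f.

2.17 mg/L

After input A: C = (8.44·0.53 + 0.066·9.81) / 8.506 = 0.602 mg/L.
After input B: C = (8.506·0.602 + 0.37·26) / 8.876 = 1.661 mg/L.
After input C: C = (8.876·1.661 + 0.24·21) / 9.116 = 2.17 mg/L.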